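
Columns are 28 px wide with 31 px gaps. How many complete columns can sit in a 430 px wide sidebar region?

7 columns

Each extra column adds 28 + 31 = 59 px.
(430 + 31) / 59 = 7.81, so 7 columns fit.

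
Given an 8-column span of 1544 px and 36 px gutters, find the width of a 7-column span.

Subtracting 7 gutters of 36 leaves 1292 for 8 columns, so c = 161.5 px.
7 columns plus 6 gutters: 1130.5 + 216 = 1346.5 px.

1346.5 px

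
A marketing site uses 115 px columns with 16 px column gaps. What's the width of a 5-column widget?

639 px

5-column span = 5·115 + 4·16 = 639 px.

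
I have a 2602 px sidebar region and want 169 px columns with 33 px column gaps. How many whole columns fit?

13 columns

13 columns: 13·169 + 12·33 = 2593 px ≤ 2602.
14 columns: 2795 px > 2602. So 13.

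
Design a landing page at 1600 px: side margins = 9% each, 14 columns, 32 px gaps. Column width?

64 px

Each margin = 9% of 1600 = 144 px; content = 1600 − 2·144 = 1312 px.
1312 − 13·32 = 896; ÷14 gives c = 64 px.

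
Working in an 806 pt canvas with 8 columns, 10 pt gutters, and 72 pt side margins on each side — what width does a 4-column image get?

Content width = 806 − 2·72 = 662 pt.
8 columns + 7 gutters: 8c + 7·10 = 662.
8c = 662 − 70 = 592, so c = 74 pt.
4-column span = 4·74 + 3·10 = 326 pt.

326 pt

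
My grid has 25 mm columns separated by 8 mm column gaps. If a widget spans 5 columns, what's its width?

157 mm

Span of 5: 5·25 + 4·8 = 125 + 32 = 157 mm.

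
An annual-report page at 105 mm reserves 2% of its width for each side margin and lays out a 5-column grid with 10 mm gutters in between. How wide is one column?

12.16 mm

Margins: 2% × 105 = 2.1 mm each, so content = 105 − 4.2 = 100.8 mm.
100.8 − 4·10 = 60.8; ÷5 gives c = 12.16 mm.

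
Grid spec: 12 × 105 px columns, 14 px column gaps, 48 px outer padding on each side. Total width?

Total width: 2·48 + 12·105 + 11·14 = 1510 px.

1510 px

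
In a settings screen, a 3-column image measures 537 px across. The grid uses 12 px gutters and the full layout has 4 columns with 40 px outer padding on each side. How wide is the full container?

800 px

537 − 2·12 = 513; ÷3 gives c = 171 px.
Container = 2·40 + 4·171 + 3·12 = 80 + 684 + 36 = 800 px.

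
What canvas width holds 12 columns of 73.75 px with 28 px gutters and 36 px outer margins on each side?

Canvas = 2·36 + 12·73.75 + 11·28 = 72 + 885 + 308 = 1265 px.

1265 px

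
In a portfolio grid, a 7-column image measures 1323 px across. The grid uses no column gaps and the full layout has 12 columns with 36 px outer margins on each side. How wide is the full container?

With no column gaps, each column is 1323/7 = 189 px.
Total width: 2·36 + 12·189 = 2340 px.

2340 px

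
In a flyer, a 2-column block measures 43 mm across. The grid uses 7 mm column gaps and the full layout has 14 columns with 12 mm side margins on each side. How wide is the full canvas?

Subtracting 1 column gap of 7 leaves 36 for 2 columns, so c = 18 mm.
Total width: 2·12 + 14·18 + 13·7 = 367 mm.

367 mm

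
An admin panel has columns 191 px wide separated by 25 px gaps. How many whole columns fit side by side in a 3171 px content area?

14 columns

14 columns: 14·191 + 13·25 = 2999 px ≤ 3171.
15 columns: 3215 px > 3171. So 14.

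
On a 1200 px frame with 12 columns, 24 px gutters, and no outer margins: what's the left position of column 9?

816 px

1200 − 11·24 = 936; ÷12 gives c = 78 px.
Before column 9: 8 columns + 8 gutters.
Offset = 8·(78 + 24) = 8·102 = 816 px.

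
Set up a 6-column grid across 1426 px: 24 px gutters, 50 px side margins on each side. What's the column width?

201 px

Subtract both margins: 1426 − 2·50 = 1326 px.
6 columns + 5 gutters: 6c + 5·24 = 1326.
6c = 1326 − 120 = 1206, so c = 201 px.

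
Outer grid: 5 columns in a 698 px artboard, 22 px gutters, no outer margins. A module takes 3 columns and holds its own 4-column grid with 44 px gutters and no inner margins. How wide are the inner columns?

5c + 4·22 = 698 → 5c = 610 → c = 122 px.
Span of 3: 3·122 + 2·22 = 366 + 44 = 410 px.
4d + 3·44 = 410 → 4d = 278 → d = 69.5 px.

69.5 px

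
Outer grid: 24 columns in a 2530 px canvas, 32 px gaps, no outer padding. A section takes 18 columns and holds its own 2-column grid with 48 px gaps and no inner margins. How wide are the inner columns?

24c + 23·32 = 2530 → 24c = 1794 → c = 74.75 px.
Span of 18: 18·74.75 + 17·32 = 1345.5 + 544 = 1889.5 px.
Subtracting 1 gap of 48 leaves 1841.5 for 2 columns, so d = 920.75 px.

920.75 px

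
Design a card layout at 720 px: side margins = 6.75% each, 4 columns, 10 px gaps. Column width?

148.2 px

Margins: 6.75% × 720 = 48.6 px each, so content = 720 − 97.2 = 622.8 px.
Subtracting 3 gaps of 10 leaves 592.8 for 4 columns, so c = 148.2 px.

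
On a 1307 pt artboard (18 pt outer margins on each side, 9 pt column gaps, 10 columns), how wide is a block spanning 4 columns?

503 pt

Inside the margins: 1307 − 36 = 1271 pt.
1271 − 9·9 = 1190; ÷10 gives c = 119 pt.
4-column span = 4·119 + 3·9 = 503 pt.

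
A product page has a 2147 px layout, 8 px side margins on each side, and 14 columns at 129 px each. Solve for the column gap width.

Content width = 2147 − 2·8 = 2131 px.
14·129 + 13g = 2131 → 13g = 325 → g = 25 px.

25 px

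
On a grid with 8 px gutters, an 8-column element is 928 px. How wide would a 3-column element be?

343 px

Subtracting 7 gutters of 8 leaves 872 for 8 columns, so c = 109 px.
3-column span = 3·109 + 2·8 = 343 px.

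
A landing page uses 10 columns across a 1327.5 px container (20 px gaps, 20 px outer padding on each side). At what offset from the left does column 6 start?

673.75 px

Subtract both margins: 1327.5 − 2·20 = 1287.5 px.
10 columns + 9 gaps: 10c + 9·20 = 1287.5.
10c = 1287.5 − 180 = 1107.5, so c = 110.75 px.
Each column+gutter stride is 130.75 px; 5 of them past the 20 px margin is 20 + 653.75 = 673.75 px.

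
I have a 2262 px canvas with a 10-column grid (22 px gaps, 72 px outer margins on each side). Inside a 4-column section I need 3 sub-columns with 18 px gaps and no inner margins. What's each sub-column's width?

266 px

Subtract both margins: 2262 − 2·72 = 2118 px.
10 columns + 9 gaps: 10c + 9·22 = 2118.
10c = 2118 − 198 = 1920, so c = 192 px.
4 columns plus 3 gaps: 768 + 66 = 834 px.
3d + 2·18 = 834 → 3d = 798 → d = 266 px.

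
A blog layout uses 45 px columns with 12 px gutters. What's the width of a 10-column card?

Span of 10: 10·45 + 9·12 = 450 + 108 = 558 px.

558 px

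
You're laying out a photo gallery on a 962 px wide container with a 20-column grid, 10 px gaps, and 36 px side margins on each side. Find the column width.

35 px

Inside the margins: 962 − 72 = 890 px.
890 − 19·10 = 700; ÷20 gives c = 35 px.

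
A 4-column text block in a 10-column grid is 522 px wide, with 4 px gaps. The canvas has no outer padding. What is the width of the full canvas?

1311 px

Subtracting 3 gaps of 4 leaves 510 for 4 columns, so c = 127.5 px.
Summing: 1275 + 36 = 1311 px.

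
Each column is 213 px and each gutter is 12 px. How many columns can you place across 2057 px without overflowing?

9 columns

9 columns: 9·213 + 8·12 = 2013 px ≤ 2057.
10 columns: 2238 px > 2057. So 9.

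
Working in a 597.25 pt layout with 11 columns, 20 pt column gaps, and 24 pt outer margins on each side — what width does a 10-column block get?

497.5 pt

Take off 48 pt of margins, leaving 549.25 pt.
Subtracting 10 column gaps of 20 leaves 349.25 for 11 columns, so c = 31.75 pt.
10 columns plus 9 column gaps: 317.5 + 180 = 497.5 pt.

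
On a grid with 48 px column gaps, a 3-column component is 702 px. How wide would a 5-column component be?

3c + 2·48 = 702 → 3c = 606 → c = 202 px.
Span of 5: 5·202 + 4·48 = 1010 + 192 = 1202 px.

1202 px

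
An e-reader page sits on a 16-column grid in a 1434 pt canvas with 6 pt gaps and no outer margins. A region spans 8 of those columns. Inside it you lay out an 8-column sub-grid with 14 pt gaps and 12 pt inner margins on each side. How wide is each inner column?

74 pt

16c + 15·6 = 1434 → 16c = 1344 → c = 84 pt.
Span of 8: 8·84 + 7·6 = 672 + 42 = 714 pt.
Inner content = 714 − 2·12 = 690 pt.
690 − 7·14 = 592; ÷8 gives d = 74 pt.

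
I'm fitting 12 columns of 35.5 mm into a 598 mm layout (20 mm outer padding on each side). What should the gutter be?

12 mm

Content width = 598 − 2·20 = 558 mm.
12 columns take 12·35.5 = 426 mm; remaining 132 splits into 11 gutters.
g = 132 / 11 = 12 mm.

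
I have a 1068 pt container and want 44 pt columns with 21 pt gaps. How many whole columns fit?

16 columns

Each extra column adds 44 + 21 = 65 pt.
(1068 + 21) / 65 = 16.75, so 16 columns fit.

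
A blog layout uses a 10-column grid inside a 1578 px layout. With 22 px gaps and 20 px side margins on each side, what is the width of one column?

Take off 40 px of margins, leaving 1538 px.
Subtracting 9 gaps of 22 leaves 1340 for 10 columns, so c = 134 px.

134 px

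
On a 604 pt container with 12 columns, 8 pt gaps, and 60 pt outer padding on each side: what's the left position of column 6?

265 pt

Subtract both margins: 604 − 2·60 = 484 pt.
Subtracting 11 gaps of 8 leaves 396 for 12 columns, so c = 33 pt.
Each column+gutter stride is 41 pt; 5 of them past the 60 pt margin is 60 + 205 = 265 pt.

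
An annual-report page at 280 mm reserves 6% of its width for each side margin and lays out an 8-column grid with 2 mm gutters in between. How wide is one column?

29.05 mm

Each margin = 6% of 280 = 16.8 mm; content = 280 − 2·16.8 = 246.4 mm.
246.4 − 7·2 = 232.4; ÷8 gives c = 29.05 mm.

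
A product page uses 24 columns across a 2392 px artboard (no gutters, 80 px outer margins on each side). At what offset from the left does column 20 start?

1847 px

Content = 2392 − 2·80 = 2232 px.
With no gutters, each column is 2232/24 = 93 px.
Each column+gutter stride is 93 px; 19 of them past the 80 px margin is 80 + 1767 = 1847 px.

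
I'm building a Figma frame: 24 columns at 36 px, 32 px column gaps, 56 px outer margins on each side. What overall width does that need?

Adding margins, columns and gutters: 112 + 864 + 736 = 1712 px.

1712 px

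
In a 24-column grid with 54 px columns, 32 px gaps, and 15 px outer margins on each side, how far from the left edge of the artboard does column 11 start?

Each column+gutter stride is 86 px; 10 of them past the 15 px margin is 15 + 860 = 875 px.

875 px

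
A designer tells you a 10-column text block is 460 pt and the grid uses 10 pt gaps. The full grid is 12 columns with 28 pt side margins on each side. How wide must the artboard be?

460 − 9·10 = 370; ÷10 gives c = 37 pt.
Adding margins, columns and gutters: 56 + 444 + 110 = 610 pt.

610 pt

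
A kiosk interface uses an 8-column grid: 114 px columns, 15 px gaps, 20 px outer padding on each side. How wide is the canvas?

1057 px

Total width: 2·20 + 8·114 + 7·15 = 1057 px.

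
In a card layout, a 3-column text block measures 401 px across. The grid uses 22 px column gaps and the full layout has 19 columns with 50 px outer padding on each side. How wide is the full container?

Subtracting 2 column gaps of 22 leaves 357 for 3 columns, so c = 119 px.
Adding margins, columns and gutters: 100 + 2261 + 396 = 2757 px.

2757 px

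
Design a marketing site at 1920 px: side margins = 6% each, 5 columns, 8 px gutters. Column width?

Each margin = 6% of 1920 = 115.2 px; content = 1920 − 2·115.2 = 1689.6 px.
5 columns + 4 gutters: 5c + 4·8 = 1689.6.
5c = 1689.6 − 32 = 1657.6, so c = 331.52 px.

331.52 px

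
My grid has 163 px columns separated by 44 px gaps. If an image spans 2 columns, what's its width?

2 columns plus 1 gap: 326 + 44 = 370 px.

370 px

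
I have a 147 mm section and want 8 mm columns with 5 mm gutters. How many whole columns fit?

Each extra column adds 8 + 5 = 13 mm.
(147 + 5) / 13 = 11.69, so 11 columns fit.

11 columns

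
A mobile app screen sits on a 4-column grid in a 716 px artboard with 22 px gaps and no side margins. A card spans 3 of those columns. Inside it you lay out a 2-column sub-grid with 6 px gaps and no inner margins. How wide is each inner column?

262.75 px

4c + 3·22 = 716 → 4c = 650 → c = 162.5 px.
3-column span = 3·162.5 + 2·22 = 531.5 px.
2 columns + 1 gap: 2d + 1·6 = 531.5.
2d = 531.5 − 6 = 525.5, so d = 262.75 px.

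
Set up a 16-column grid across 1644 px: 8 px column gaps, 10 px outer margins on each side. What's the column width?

Take off 20 px of margins, leaving 1624 px.
16c + 15·8 = 1624 → 16c = 1504 → c = 94 px.

94 px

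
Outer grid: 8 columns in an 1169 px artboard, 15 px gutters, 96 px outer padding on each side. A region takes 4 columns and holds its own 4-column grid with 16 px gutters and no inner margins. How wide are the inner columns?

108.25 px

Outer content = 1169 − 2·96 = 977 px.
8c + 7·15 = 977 → 8c = 872 → c = 109 px.
4 columns plus 3 gutters: 436 + 45 = 481 px.
4d + 3·16 = 481 → 4d = 433 → d = 108.25 px.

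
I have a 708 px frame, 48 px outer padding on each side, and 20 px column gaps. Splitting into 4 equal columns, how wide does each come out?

138 px

Content width = 708 − 2·48 = 612 px.
4 columns + 3 column gaps: 4c + 3·20 = 612.
4c = 612 − 60 = 552, so c = 138 px.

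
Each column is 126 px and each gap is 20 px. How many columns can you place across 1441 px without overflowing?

10 columns

k columns need k·126 + (k−1)·20 = k·146 − 20.
k·146 − 20 ≤ 1441 → k ≤ 1461 / 146 ≈ 10.01, so k = 10.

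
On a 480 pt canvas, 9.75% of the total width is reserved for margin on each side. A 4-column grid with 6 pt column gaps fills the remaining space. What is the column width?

92.1 pt

Margins: 9.75% × 480 = 46.8 pt each, so content = 480 − 93.6 = 386.4 pt.
4 columns + 3 column gaps: 4c + 3·6 = 386.4.
4c = 386.4 − 18 = 368.4, so c = 92.1 pt.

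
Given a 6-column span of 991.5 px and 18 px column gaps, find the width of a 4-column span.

655 px

6 columns + 5 column gaps: 6c + 5·18 = 991.5.
6c = 991.5 − 90 = 901.5, so c = 150.25 px.
4-column span = 4·150.25 + 3·18 = 655 px.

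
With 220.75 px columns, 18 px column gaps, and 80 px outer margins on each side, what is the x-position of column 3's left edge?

557.5 px

Column 3 starts at margin + 2·(column + gutter) = 80 + 2·238.75 = 557.5 px.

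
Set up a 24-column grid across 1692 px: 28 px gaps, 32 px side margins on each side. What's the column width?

Subtract both margins: 1692 − 2·32 = 1628 px.
Subtracting 23 gaps of 28 leaves 984 for 24 columns, so c = 41 px.

41 px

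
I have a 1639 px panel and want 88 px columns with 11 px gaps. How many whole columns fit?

k columns need k·88 + (k−1)·11 = k·99 − 11.
k·99 − 11 ≤ 1639 → k ≤ 1650 / 99 ≈ 16.67, so k = 16.

16 columns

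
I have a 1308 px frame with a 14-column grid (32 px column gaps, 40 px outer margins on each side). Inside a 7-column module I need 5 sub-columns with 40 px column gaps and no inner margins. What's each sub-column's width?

Inside the margins: 1308 − 80 = 1228 px.
Subtracting 13 column gaps of 32 leaves 812 for 14 columns, so c = 58 px.
7-column span = 7·58 + 6·32 = 598 px.
5d + 4·40 = 598 → 5d = 438 → d = 87.6 px.

87.6 px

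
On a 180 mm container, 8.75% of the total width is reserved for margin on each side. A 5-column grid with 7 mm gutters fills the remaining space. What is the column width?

24.1 mm

Margins: 8.75% × 180 = 15.75 mm each, so content = 180 − 31.5 = 148.5 mm.
5c + 4·7 = 148.5 → 5c = 120.5 → c = 24.1 mm.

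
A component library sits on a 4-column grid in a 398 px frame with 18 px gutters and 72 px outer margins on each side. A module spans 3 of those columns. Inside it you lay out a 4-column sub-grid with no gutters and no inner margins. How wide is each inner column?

46.5 px

Outer content = 398 − 2·72 = 254 px.
4c + 3·18 = 254 → 4c = 200 → c = 50 px.
3 columns plus 2 gutters: 150 + 36 = 186 px.
186 / 4 = 46.5 px per column.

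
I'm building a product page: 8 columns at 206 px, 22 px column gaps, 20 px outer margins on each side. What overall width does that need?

1842 px

Adding margins, columns and gutters: 40 + 1648 + 154 = 1842 px.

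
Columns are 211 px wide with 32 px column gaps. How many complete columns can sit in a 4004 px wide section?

16 columns

k columns need k·211 + (k−1)·32 = k·243 − 32.
k·243 − 32 ≤ 4004 → k ≤ 4036 / 243 ≈ 16.61, so k = 16.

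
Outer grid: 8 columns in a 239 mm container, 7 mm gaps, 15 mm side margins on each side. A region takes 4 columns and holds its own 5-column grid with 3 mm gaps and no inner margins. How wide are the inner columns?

Take off 30 mm of margins, leaving 209 mm.
8c + 7·7 = 209 → 8c = 160 → c = 20 mm.
4-column span = 4·20 + 3·7 = 101 mm.
101 − 4·3 = 89; ÷5 gives d = 17.8 mm.

17.8 mm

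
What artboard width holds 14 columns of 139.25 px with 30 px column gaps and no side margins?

2339.5 px

Artboard = 14·139.25 + 13·30 = 1949.5 + 390 = 2339.5 px.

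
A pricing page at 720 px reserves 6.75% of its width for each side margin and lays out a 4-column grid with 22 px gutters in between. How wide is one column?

Each margin = 6.75% of 720 = 48.6 px; content = 720 − 2·48.6 = 622.8 px.
Subtracting 3 gutters of 22 leaves 556.8 for 4 columns, so c = 139.2 px.

139.2 px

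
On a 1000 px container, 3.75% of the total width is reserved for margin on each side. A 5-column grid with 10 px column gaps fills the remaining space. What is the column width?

1000 × (1 − 2·3.75%) = 1000 × 92.5% = 925 px for the columns.
5 columns + 4 column gaps: 5c + 4·10 = 925.
5c = 925 − 40 = 885, so c = 177 px.

177 px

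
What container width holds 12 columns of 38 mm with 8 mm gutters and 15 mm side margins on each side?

574 mm

Container = 2·15 + 12·38 + 11·8 = 30 + 456 + 88 = 574 mm.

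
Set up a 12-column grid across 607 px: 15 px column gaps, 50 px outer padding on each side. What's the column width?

28.5 px

Content width = 607 − 2·50 = 507 px.
Subtracting 11 column gaps of 15 leaves 342 for 12 columns, so c = 28.5 px.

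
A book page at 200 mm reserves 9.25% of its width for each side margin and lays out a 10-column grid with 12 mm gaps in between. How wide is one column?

5.5 mm

Margins: 9.25% × 200 = 18.5 mm each, so content = 200 − 37 = 163 mm.
Subtracting 9 gaps of 12 leaves 55 for 10 columns, so c = 5.5 mm.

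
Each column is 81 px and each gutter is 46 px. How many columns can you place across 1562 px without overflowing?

k columns need k·81 + (k−1)·46 = k·127 − 46.
k·127 − 46 ≤ 1562 → k ≤ 1608 / 127 ≈ 12.66, so k = 12.

12 columns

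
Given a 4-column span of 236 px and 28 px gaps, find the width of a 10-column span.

632 px

Subtracting 3 gaps of 28 leaves 152 for 4 columns, so c = 38 px.
10 columns plus 9 gaps: 380 + 252 = 632 px.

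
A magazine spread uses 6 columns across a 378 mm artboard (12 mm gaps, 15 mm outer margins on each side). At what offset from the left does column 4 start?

Inside the margins: 378 − 30 = 348 mm.
6c + 5·12 = 348 → 6c = 288 → c = 48 mm.
Before column 4: the margin + 3 columns + 3 gaps.
Offset = 15 + 3·(48 + 12) = 15 + 180 = 195 mm.

195 mm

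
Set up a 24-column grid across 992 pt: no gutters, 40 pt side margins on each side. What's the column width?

38 pt

Inside the margins: 992 − 80 = 912 pt.
With no gutters, each column is 912/24 = 38 pt.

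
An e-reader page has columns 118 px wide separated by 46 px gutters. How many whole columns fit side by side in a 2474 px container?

15 columns: 15·118 + 14·46 = 2414 px ≤ 2474.
16 columns: 2578 px > 2474. So 15.

15 columns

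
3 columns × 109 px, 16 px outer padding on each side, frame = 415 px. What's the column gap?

Content width = 415 − 2·16 = 383 px.
Columns use 327 px, leaving 56 px across 2 column gaps = 28 px each.

28 px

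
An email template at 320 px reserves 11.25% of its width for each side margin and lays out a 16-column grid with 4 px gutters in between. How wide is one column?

Each margin = 11.25% of 320 = 36 px; content = 320 − 2·36 = 248 px.
16c + 15·4 = 248 → 16c = 188 → c = 11.75 px.

11.75 px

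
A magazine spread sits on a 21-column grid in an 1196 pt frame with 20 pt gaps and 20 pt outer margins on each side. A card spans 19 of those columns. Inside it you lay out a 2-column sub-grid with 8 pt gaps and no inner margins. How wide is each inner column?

Outer content = 1196 − 2·20 = 1156 pt.
21 columns + 20 gaps: 21c + 20·20 = 1156.
21c = 1156 − 400 = 756, so c = 36 pt.
19 columns plus 18 gaps: 684 + 360 = 1044 pt.
2 columns + 1 gap: 2d + 1·8 = 1044.
2d = 1044 − 8 = 1036, so d = 518 pt.

518 pt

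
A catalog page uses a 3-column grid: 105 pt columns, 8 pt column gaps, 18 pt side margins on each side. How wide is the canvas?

367 pt

Adding margins, columns and gutters: 36 + 315 + 16 = 367 pt.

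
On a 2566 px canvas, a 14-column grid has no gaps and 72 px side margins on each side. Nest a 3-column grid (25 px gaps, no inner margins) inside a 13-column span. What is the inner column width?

Take off 144 px of margins, leaving 2422 px.
With no gaps, each column is 2422/14 = 173 px.
13-column span = 13·173 = 2249 px.
3d + 2·25 = 2249 → 3d = 2199 → d = 733 px.

733 px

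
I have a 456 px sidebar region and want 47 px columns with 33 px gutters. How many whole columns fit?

6 columns

6 columns: 6·47 + 5·33 = 447 px ≤ 456.
7 columns: 527 px > 456. So 6.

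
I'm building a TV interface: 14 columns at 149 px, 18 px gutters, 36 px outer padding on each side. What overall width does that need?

Layout = 2·36 + 14·149 + 13·18 = 72 + 2086 + 234 = 2392 px.

2392 px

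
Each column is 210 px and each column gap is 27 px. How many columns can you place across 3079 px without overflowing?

13 columns

Each extra column adds 210 + 27 = 237 px.
(3079 + 27) / 237 = 13.11, so 13 columns fit.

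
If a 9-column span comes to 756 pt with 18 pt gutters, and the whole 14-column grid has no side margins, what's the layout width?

756 − 8·18 = 612; ÷9 gives c = 68 pt.
Layout = 14·68 + 13·18 = 952 + 234 = 1186 pt.

1186 pt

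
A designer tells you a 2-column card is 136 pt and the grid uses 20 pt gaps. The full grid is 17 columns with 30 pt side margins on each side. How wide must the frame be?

2 columns + 1 gap: 2c + 1·20 = 136.
2c = 136 − 20 = 116, so c = 58 pt.
Total width: 2·30 + 17·58 + 16·20 = 1366 pt.

1366 pt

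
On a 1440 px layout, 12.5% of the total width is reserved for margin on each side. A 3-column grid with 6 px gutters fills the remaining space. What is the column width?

Each margin = 12.5% of 1440 = 180 px; content = 1440 − 2·180 = 1080 px.
3c + 2·6 = 1080 → 3c = 1068 → c = 356 px.

356 px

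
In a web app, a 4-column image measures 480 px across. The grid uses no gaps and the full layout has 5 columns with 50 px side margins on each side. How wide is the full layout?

4c = 480 → c = 120 px.
Summing: 100 + 600 = 700 px.

700 px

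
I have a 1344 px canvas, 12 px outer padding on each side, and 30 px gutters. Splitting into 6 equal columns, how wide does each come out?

Inside the margins: 1344 − 24 = 1320 px.
6c + 5·30 = 1320 → 6c = 1170 → c = 195 px.

195 px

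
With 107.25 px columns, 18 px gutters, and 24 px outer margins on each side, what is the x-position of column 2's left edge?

149.25 px

Before column 2: the margin + 1 column + 1 gutter.
Offset = 24 + 1·(107.25 + 18) = 24 + 125.25 = 149.25 px.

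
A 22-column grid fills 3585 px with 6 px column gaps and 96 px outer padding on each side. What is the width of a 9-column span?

Inside the margins: 3585 − 192 = 3393 px.
22 columns + 21 column gaps: 22c + 21·6 = 3393.
22c = 3393 − 126 = 3267, so c = 148.5 px.
9 columns plus 8 column gaps: 1336.5 + 48 = 1384.5 px.

1384.5 px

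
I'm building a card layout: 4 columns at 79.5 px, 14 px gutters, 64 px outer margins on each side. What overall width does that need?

Frame = 2·64 + 4·79.5 + 3·14 = 128 + 318 + 42 = 488 px.

488 px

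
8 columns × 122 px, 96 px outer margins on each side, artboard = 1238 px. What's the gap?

10 px

Take off 192 px of margins, leaving 1046 px.
8 columns take 8·122 = 976 px; remaining 70 splits into 7 gaps.
g = 70 / 7 = 10 px.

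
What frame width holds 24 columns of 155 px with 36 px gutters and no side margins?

Total width: 24·155 + 23·36 = 4548 px.

4548 px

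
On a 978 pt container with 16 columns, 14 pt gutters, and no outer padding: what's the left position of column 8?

434 pt

16c + 15·14 = 978 → 16c = 768 → c = 48 pt.
No margin, so column 8 starts at 7·(column + gutter) = 7·62 = 434 pt.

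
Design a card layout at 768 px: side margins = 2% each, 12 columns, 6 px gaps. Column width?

Each margin = 2% of 768 = 15.36 px; content = 768 − 2·15.36 = 737.28 px.
737.28 − 11·6 = 671.28; ÷12 gives c = 55.94 px.

55.94 px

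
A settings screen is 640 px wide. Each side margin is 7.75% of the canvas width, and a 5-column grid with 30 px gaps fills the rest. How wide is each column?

84.16 px

Each margin = 7.75% of 640 = 49.6 px; content = 640 − 2·49.6 = 540.8 px.
Subtracting 4 gaps of 30 leaves 420.8 for 5 columns, so c = 84.16 px.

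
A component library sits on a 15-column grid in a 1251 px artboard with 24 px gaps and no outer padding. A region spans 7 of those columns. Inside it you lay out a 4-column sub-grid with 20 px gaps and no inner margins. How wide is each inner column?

127.75 px

Subtracting 14 gaps of 24 leaves 915 for 15 columns, so c = 61 px.
7-column span = 7·61 + 6·24 = 571 px.
4 columns + 3 gaps: 4d + 3·20 = 571.
4d = 571 − 60 = 511, so d = 127.75 px.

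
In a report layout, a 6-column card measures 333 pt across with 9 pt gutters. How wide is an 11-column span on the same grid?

618 pt

6c + 5·9 = 333 → 6c = 288 → c = 48 pt.
Span of 11: 11·48 + 10·9 = 528 + 90 = 618 pt.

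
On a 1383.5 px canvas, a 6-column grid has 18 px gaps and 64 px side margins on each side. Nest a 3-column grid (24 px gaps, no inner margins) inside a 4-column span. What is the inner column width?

261 px

Inside the margins: 1383.5 − 128 = 1255.5 px.
Subtracting 5 gaps of 18 leaves 1165.5 for 6 columns, so c = 194.25 px.
4 columns plus 3 gaps: 777 + 54 = 831 px.
3d + 2·24 = 831 → 3d = 783 → d = 261 px.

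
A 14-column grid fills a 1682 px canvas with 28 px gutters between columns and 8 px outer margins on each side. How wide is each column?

Take off 16 px of margins, leaving 1666 px.
14c + 13·28 = 1666 → 14c = 1302 → c = 93 px.

93 px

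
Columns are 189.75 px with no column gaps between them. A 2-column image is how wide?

379.5 px

2-column span = 2·189.75 = 379.5 px.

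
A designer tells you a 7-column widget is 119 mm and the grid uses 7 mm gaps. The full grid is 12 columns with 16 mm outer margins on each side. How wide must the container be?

7c + 6·7 = 119 → 7c = 77 → c = 11 mm.
Total width: 2·16 + 12·11 + 11·7 = 241 mm.

241 mm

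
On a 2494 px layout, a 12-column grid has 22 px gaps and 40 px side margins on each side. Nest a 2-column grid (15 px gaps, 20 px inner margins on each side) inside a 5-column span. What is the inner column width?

469 px

Subtract both margins: 2494 − 2·40 = 2414 px.
12c + 11·22 = 2414 → 12c = 2172 → c = 181 px.
5 columns plus 4 gaps: 905 + 88 = 993 px.
Inner content = 993 − 2·20 = 953 px.
Subtracting 1 gap of 15 leaves 938 for 2 columns, so d = 469 px.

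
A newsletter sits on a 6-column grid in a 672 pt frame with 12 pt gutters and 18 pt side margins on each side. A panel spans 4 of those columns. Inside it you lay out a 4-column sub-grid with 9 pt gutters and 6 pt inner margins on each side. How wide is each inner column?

95.25 pt

Inside the margins: 672 − 36 = 636 pt.
636 − 5·12 = 576; ÷6 gives c = 96 pt.
4-column span = 4·96 + 3·12 = 420 pt.
Inner content = 420 − 2·6 = 408 pt.
4d + 3·9 = 408 → 4d = 381 → d = 95.25 pt.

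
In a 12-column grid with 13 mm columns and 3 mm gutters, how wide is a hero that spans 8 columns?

Span of 8: 8·13 + 7·3 = 104 + 21 = 125 mm.

125 mm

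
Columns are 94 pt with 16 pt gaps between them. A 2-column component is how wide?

204 pt

Span of 2: 2·94 + 1·16 = 188 + 16 = 204 pt.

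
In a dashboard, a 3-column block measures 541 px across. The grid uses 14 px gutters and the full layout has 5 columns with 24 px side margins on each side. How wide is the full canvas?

959 px

Subtracting 2 gutters of 14 leaves 513 for 3 columns, so c = 171 px.
Total width: 2·24 + 5·171 + 4·14 = 959 px.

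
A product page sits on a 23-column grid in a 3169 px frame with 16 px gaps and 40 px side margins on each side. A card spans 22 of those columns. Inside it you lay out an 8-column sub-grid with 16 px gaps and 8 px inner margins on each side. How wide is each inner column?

Inside the margins: 3169 − 80 = 3089 px.
23 columns + 22 gaps: 23c + 22·16 = 3089.
23c = 3089 − 352 = 2737, so c = 119 px.
22-column span = 22·119 + 21·16 = 2954 px.
Inner content = 2954 − 2·8 = 2938 px.
Subtracting 7 gaps of 16 leaves 2826 for 8 columns, so d = 353.25 px.

353.25 px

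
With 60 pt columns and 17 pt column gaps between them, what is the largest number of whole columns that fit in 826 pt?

10 columns: 10·60 + 9·17 = 753 pt ≤ 826.
11 columns: 830 pt > 826. So 10.

10 columns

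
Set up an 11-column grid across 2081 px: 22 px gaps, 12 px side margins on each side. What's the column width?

167 px

Subtract both margins: 2081 − 2·12 = 2057 px.
2057 − 10·22 = 1837; ÷11 gives c = 167 px.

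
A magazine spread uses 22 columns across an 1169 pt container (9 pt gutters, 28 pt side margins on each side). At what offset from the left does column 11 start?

Inside the margins: 1169 − 56 = 1113 pt.
Subtracting 21 gutters of 9 leaves 924 for 22 columns, so c = 42 pt.
Each column+gutter stride is 51 pt; 10 of them past the 28 pt margin is 28 + 510 = 538 pt.

538 pt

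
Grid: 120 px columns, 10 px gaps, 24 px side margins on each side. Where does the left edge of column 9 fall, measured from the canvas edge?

Column 9 starts at margin + 8·(column + gutter) = 24 + 8·130 = 1064 px.

1064 px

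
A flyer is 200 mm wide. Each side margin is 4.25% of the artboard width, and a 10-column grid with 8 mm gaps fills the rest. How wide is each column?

Margins: 4.25% × 200 = 8.5 mm each, so content = 200 − 17 = 183 mm.
183 − 9·8 = 111; ÷10 gives c = 11.1 mm.

11.1 mm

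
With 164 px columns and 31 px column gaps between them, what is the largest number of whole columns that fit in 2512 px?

13 columns

Each extra column adds 164 + 31 = 195 px.
(2512 + 31) / 195 = 13.04, so 13 columns fit.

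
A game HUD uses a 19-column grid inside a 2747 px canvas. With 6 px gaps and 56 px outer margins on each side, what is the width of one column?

Subtract both margins: 2747 − 2·56 = 2635 px.
19c + 18·6 = 2635 → 19c = 2527 → c = 133 px.

133 px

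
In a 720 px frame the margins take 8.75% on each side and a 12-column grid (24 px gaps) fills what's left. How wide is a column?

27.5 px

Margins: 8.75% × 720 = 63 px each, so content = 720 − 126 = 594 px.
12 columns + 11 gaps: 12c + 11·24 = 594.
12c = 594 − 264 = 330, so c = 27.5 px.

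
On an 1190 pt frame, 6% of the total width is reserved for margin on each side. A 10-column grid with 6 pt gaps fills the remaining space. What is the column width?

Each margin = 6% of 1190 = 71.4 pt; content = 1190 − 2·71.4 = 1047.2 pt.
10c + 9·6 = 1047.2 → 10c = 993.2 → c = 99.32 pt.

99.32 pt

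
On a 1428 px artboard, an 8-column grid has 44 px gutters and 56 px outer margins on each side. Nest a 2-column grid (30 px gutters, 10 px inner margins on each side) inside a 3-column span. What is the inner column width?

208 px

Outer content = 1428 − 2·56 = 1316 px.
1316 − 7·44 = 1008; ÷8 gives c = 126 px.
3 columns plus 2 gutters: 378 + 88 = 466 px.
Inner content = 466 − 2·10 = 446 px.
2 columns + 1 gutter: 2d + 1·30 = 446.
2d = 446 − 30 = 416, so d = 208 px.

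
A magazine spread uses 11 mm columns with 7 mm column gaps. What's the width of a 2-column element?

2-column span = 2·11 + 1·7 = 29 mm.

29 mm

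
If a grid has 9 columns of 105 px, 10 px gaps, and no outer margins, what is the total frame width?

1025 px

Frame = 9·105 + 8·10 = 945 + 80 = 1025 px.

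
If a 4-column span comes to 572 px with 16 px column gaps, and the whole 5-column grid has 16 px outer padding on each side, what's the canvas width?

4c + 3·16 = 572 → 4c = 524 → c = 131 px.
Canvas = 2·16 + 5·131 + 4·16 = 32 + 655 + 64 = 751 px.

751 px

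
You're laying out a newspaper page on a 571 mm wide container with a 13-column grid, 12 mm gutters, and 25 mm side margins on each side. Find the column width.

29 mm

Take off 50 mm of margins, leaving 521 mm.
Subtracting 12 gutters of 12 leaves 377 for 13 columns, so c = 29 mm.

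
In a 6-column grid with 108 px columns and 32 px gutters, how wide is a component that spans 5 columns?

668 px

5 columns plus 4 gutters: 540 + 128 = 668 px.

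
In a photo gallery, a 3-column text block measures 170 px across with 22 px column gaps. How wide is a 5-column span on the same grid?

3c + 2·22 = 170 → 3c = 126 → c = 42 px.
Span of 5: 5·42 + 4·22 = 210 + 88 = 298 px.

298 px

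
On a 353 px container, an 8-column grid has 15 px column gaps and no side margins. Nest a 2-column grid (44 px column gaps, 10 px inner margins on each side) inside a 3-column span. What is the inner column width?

8 columns + 7 column gaps: 8c + 7·15 = 353.
8c = 353 − 105 = 248, so c = 31 px.
Span of 3: 3·31 + 2·15 = 93 + 30 = 123 px.
Inner content = 123 − 2·10 = 103 px.
Subtracting 1 column gap of 44 leaves 59 for 2 columns, so d = 29.5 px.

29.5 px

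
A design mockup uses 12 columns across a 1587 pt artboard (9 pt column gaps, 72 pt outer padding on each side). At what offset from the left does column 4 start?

Take off 144 pt of margins, leaving 1443 pt.
12 columns + 11 column gaps: 12c + 11·9 = 1443.
12c = 1443 − 99 = 1344, so c = 112 pt.
Each column+gutter stride is 121 pt; 3 of them past the 72 pt margin is 72 + 363 = 435 pt.

435 pt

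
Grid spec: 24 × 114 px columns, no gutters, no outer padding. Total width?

2736 px

Summing: 2736 = 2736 px.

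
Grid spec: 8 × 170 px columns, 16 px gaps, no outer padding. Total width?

Summing: 1360 + 112 = 1472 px.

1472 px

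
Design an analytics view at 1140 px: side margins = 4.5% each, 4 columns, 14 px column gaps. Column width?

Each margin = 4.5% of 1140 = 51.3 px; content = 1140 − 2·51.3 = 1037.4 px.
4c + 3·14 = 1037.4 → 4c = 995.4 → c = 248.85 px.

248.85 px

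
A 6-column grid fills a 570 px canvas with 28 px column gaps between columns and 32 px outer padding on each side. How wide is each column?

Subtract both margins: 570 − 2·32 = 506 px.
6 columns + 5 column gaps: 6c + 5·28 = 506.
6c = 506 − 140 = 366, so c = 61 px.

61 px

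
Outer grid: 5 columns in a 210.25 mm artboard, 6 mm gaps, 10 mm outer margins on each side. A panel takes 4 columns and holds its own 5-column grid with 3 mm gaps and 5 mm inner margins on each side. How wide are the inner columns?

25.8 mm

Outer content = 210.25 − 2·10 = 190.25 mm.
190.25 − 4·6 = 166.25; ÷5 gives c = 33.25 mm.
4 columns plus 3 gaps: 133 + 18 = 151 mm.
Inner content = 151 − 2·5 = 141 mm.
Subtracting 4 gaps of 3 leaves 129 for 5 columns, so d = 25.8 mm.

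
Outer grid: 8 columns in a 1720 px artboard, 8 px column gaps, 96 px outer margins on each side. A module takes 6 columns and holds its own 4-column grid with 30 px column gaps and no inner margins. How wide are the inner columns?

Inside the margins: 1720 − 192 = 1528 px.
1528 − 7·8 = 1472; ÷8 gives c = 184 px.
Span of 6: 6·184 + 5·8 = 1104 + 40 = 1144 px.
4 columns + 3 column gaps: 4d + 3·30 = 1144.
4d = 1144 − 90 = 1054, so d = 263.5 px.

263.5 px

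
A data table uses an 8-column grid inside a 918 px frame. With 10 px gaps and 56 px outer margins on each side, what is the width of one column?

Subtract both margins: 918 − 2·56 = 806 px.
8 columns + 7 gaps: 8c + 7·10 = 806.
8c = 806 − 70 = 736, so c = 92 px.

92 px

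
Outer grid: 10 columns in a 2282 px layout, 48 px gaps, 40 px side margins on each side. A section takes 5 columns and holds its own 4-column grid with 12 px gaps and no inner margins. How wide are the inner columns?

Inside the margins: 2282 − 80 = 2202 px.
10c + 9·48 = 2202 → 10c = 1770 → c = 177 px.
5-column span = 5·177 + 4·48 = 1077 px.
4 columns + 3 gaps: 4d + 3·12 = 1077.
4d = 1077 − 36 = 1041, so d = 260.25 px.

260.25 px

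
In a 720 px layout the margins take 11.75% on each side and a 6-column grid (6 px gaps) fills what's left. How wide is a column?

86.8 px

Margins: 11.75% × 720 = 84.6 px each, so content = 720 − 169.2 = 550.8 px.
6c + 5·6 = 550.8 → 6c = 520.8 → c = 86.8 px.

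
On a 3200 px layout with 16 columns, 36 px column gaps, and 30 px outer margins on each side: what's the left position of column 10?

Content = 3200 − 2·30 = 3140 px.
16 columns + 15 column gaps: 16c + 15·36 = 3140.
16c = 3140 − 540 = 2600, so c = 162.5 px.
Each column+gutter stride is 198.5 px; 9 of them past the 30 px margin is 30 + 1786.5 = 1816.5 px.

1816.5 px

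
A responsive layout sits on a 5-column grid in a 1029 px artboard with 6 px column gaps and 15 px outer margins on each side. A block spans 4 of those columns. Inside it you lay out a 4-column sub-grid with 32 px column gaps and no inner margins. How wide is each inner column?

175.5 px

Inside the margins: 1029 − 30 = 999 px.
999 − 4·6 = 975; ÷5 gives c = 195 px.
4 columns plus 3 column gaps: 780 + 18 = 798 px.
Subtracting 3 column gaps of 32 leaves 702 for 4 columns, so d = 175.5 px.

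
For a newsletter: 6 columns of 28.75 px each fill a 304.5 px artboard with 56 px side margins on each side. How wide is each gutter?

4 px

Inside the margins: 304.5 − 112 = 192.5 px.
Columns use 172.5 px, leaving 20 px across 5 gutters = 4 px each.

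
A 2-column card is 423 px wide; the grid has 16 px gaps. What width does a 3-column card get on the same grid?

642.5 px

2c + 1·16 = 423 → 2c = 407 → c = 203.5 px.
Span of 3: 3·203.5 + 2·16 = 610.5 + 32 = 642.5 px.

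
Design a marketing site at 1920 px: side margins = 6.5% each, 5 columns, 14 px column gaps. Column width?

1920 × (1 − 2·6.5%) = 1920 × 87% = 1670.4 px for the columns.
Subtracting 4 column gaps of 14 leaves 1614.4 for 5 columns, so c = 322.88 px.

322.88 px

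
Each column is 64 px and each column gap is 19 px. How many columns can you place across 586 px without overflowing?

7 columns

Each extra column adds 64 + 19 = 83 px.
(586 + 19) / 83 = 7.29, so 7 columns fit.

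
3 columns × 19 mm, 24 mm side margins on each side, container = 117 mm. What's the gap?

Take off 48 mm of margins, leaving 69 mm.
Columns use 57 mm, leaving 12 mm across 2 gaps = 6 mm each.

6 mm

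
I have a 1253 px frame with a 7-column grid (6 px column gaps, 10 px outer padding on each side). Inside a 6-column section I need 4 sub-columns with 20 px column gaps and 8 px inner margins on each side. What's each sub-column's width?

245 px

Take off 20 px of margins, leaving 1233 px.
1233 − 6·6 = 1197; ÷7 gives c = 171 px.
6 columns plus 5 column gaps: 1026 + 30 = 1056 px.
Inner content = 1056 − 2·8 = 1040 px.
4d + 3·20 = 1040 → 4d = 980 → d = 245 px.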